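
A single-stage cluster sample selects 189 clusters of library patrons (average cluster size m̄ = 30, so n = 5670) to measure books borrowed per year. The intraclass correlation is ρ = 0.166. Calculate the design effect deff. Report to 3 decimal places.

5.814

deff = 1 + (30 − 1)·0.166 = 1 + 4.814 = 5.814.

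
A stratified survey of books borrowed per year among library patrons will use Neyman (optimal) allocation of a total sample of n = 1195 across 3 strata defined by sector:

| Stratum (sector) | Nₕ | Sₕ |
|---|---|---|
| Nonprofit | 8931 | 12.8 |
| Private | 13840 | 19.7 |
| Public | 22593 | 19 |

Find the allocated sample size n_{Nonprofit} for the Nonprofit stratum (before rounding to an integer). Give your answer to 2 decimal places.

167.36

Neyman allocation: nₕ = n·NₕSₕ / Σⱼ NⱼSⱼ.
Σ NⱼSⱼ = 8931·12.8 + 13840·19.7 + 22593·19 = 816231.8.
n_{Nonprofit} = 1195·8931·12.8 / 816231.8 = 167.36.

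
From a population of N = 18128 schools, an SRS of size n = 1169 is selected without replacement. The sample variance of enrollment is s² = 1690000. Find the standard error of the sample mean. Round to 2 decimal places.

36.78

Under SRS without replacement, Var(ȳ) = (1 − f)·s²/n with f = n/N = 1169/18128 = 0.06448588.
Var(ȳ) = (1 − 0.06448588)·1690000/1169 = 0.93551412·1445.6801 = 1352.4541.
SE(ȳ) = √(1352.4541) = 36.78.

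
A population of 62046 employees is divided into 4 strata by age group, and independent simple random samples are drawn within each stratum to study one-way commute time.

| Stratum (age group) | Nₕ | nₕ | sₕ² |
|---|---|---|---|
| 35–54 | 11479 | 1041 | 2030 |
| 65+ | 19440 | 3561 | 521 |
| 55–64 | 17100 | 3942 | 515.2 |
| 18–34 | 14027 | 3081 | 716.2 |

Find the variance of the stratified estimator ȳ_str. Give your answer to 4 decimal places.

Var(ȳ_str) = Σₕ Wₕ²(1 − fₕ)sₕ²/nₕ with Wₕ = Nₕ/N, N = 62046.
35–54: Wₕ = 0.18500790; term = 0.18500790²·(1 − 0.09068734)·2030/1041 = 0.060693066.
65+: Wₕ = 0.31331593; term = 0.31331593²·(1 − 0.18317901)·521/3561 = 0.011731609.
55–64: Wₕ = 0.27560197; term = 0.27560197²·(1 − 0.23052632)·515.2/3942 = 0.0076386683.
18–34: Wₕ = 0.22607420; term = 0.22607420²·(1 − 0.21964782)·716.2/3081 = 0.0092711857.
Sum = 0.089334529.

0.0893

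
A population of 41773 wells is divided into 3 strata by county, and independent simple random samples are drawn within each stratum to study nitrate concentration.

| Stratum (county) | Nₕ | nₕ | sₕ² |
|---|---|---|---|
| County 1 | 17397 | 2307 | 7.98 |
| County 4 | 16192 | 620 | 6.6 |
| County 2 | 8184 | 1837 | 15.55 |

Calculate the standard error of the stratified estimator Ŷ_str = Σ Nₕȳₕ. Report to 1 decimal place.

Var(Ŷ_str) = Σₕ Nₕ²(1 − fₕ)sₕ²/nₕ.
County 1: 17397²·(1 − 2307/17397)·7.98/2307 = 908069.11.
County 4: 16192²·(1 − 620/16192)·6.6/620 = 2.6840904 × 10^6.
County 2: 8184²·(1 − 1837/8184)·15.55/1837 = 439698.88.
Sum = 4.0318584 × 10^6.
SE = √(4.0318584 × 10^6) = 2007.9.

2007.9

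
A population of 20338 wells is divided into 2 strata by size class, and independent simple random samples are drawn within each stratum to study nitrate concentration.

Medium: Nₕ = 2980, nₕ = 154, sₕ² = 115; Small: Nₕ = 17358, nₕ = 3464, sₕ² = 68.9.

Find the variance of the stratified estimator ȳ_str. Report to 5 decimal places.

0.02680

Var(ȳ_str) = Σₕ Wₕ²(1 − fₕ)sₕ²/nₕ with Wₕ = Nₕ/N, N = 20338.
Medium: Wₕ = 0.14652375; term = 0.14652375²·(1 − 0.05167785)·115/154 = 0.015203692.
Small: Wₕ = 0.85347625; term = 0.85347625²·(1 − 0.19956216)·68.9/3464 = 0.011597165.
Sum = 0.026800857.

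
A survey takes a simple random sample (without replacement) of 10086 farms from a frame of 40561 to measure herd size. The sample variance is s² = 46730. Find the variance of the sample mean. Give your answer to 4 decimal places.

Under SRS without replacement, Var(ȳ) = (1 − f)·s²/n with f = n/N = 10086/40561 = 0.24866251.
Var(ȳ) = (1 − 0.24866251)·46730/10086 = 0.75133749·4.6331549 = 3.481063.

3.4811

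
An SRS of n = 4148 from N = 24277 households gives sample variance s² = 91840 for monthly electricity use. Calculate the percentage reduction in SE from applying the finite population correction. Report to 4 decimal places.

8.9429

f = n/N = 4148/24277 = 0.17086131.
SE_no-fpc = √(s²/n) = 4.7054002; SE_fpc = √((1−f)s²/n) = 4.2845987.
Ratio = √(1−f) = 0.91057053. Reduction = 100·(1 − 0.91057053) = 8.9429%.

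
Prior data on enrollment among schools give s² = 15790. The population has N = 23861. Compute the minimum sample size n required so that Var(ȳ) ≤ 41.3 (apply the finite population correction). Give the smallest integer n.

377

Without fpc, n₀ = s²/D = 15790/41.3 = 382.3245.
With fpc, (1 − n/N)·s²/n ≤ D requires n ≥ n₀/(1 + n₀/N) = 382.3245/(1 + 382.3245/23861) = 376.2951.
Rounding up, n = 377.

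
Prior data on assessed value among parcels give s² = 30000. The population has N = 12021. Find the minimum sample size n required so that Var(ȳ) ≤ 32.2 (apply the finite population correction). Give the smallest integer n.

Without fpc, n₀ = s²/D = 30000/32.2 = 931.6770.
With fpc, (1 − n/N)·s²/n ≤ D requires n ≥ n₀/(1 + n₀/N) = 931.6770/(1 + 931.6770/12021) = 864.6621.
Rounding up, n = 865.

865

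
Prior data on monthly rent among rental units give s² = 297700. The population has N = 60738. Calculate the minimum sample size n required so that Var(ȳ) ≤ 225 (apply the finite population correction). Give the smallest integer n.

Without fpc, n₀ = s²/D = 297700/225 = 1323.1111.
With fpc, (1 − n/N)·s²/n ≤ D requires n ≥ n₀/(1 + n₀/N) = 1323.1111/(1 + 1323.1111/60738) = 1294.9030.
Rounding up, n = 1295.

1295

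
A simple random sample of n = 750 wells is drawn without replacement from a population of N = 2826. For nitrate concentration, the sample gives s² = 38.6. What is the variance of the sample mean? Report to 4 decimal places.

0.0378

Under SRS without replacement, Var(ȳ) = (1 − f)·s²/n with f = n/N = 750/2826 = 0.26539278.
Var(ȳ) = (1 − 0.26539278)·38.6/750 = 0.73460722·0.051466667 = 0.037807785.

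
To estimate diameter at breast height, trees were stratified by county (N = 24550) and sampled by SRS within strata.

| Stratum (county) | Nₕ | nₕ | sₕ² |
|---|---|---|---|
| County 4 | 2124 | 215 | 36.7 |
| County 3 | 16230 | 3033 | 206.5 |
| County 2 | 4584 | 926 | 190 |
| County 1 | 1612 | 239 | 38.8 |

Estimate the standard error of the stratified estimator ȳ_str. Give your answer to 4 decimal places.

Var(ȳ_str) = Σₕ Wₕ²(1 − fₕ)sₕ²/nₕ with Wₕ = Nₕ/N, N = 24550.
County 4: Wₕ = 0.08651731; term = 0.08651731²·(1 − 0.10122411)·36.7/215 = 0.0011483785.
County 3: Wₕ = 0.66109980; term = 0.66109980²·(1 − 0.18687616)·206.5/3033 = 0.024195711.
County 2: Wₕ = 0.18672098; term = 0.18672098²·(1 − 0.20200698)·190/926 = 0.0057085779.
County 1: Wₕ = 0.06566191; term = 0.06566191²·(1 − 0.14826303)·38.8/239 = 5.9616491 × 10^-4.
Sum = 0.031648832.
SE = √(0.031648832) = 0.1779.

0.1779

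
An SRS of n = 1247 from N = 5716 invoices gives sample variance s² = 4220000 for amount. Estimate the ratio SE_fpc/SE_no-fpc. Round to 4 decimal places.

f = n/N = 1247/5716 = 0.21815955.
SE_no-fpc = √(s²/n) = 58.173206; SE_fpc = √((1−f)s²/n) = 51.437762.
Ratio = √(1−f) = 0.88421742.

0.8842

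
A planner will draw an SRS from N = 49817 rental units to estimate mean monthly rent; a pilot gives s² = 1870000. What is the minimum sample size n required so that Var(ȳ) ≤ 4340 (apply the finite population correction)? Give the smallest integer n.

Without fpc, n₀ = s²/D = 1870000/4340 = 430.8756.
With fpc, (1 − n/N)·s²/n ≤ D requires n ≥ n₀/(1 + n₀/N) = 430.8756/(1 + 430.8756/49817) = 427.1808.
Rounding up, n = 428.

428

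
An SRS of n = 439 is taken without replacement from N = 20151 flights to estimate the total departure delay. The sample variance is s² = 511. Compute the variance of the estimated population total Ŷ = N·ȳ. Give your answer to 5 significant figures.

Var(Ŷ) = N²·Var(ȳ) = N²·(1 − n/N)·s²/n.
f = 439/20151 = 0.02178552; Var(ȳ) = 0.97821448·511/439 = 1.1386506.
Var(Ŷ) = 20151² · 1.1386506 = 4.6236365 × 10^8.

4.6236 × 10^8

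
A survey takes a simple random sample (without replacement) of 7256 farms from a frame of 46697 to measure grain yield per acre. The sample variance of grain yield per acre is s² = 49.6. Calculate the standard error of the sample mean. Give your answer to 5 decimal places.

Under SRS without replacement, Var(ȳ) = (1 − f)·s²/n with f = n/N = 7256/46697 = 0.15538471.
Var(ȳ) = (1 − 0.15538471)·49.6/7256 = 0.84461529·0.0068357222 = 0.0057735554.
SE(ȳ) = √(0.0057735554) = 0.07598.

0.07598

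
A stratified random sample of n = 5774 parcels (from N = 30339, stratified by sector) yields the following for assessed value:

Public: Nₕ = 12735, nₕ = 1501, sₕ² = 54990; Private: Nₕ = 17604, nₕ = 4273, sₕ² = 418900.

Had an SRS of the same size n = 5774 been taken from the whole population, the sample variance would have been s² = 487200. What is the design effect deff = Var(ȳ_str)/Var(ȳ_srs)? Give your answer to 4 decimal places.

Var(ȳ_str) = Σ Wₕ²(1−fₕ)sₕ²/nₕ with Wₕ = Nₕ/30339:
  Public: (12735/30339)²·(1−1501/12735)·54990/1501 = 5.6942151
  Private: (17604/30339)²·(1−4273/17604)·418900/4273 = 24.994764
  → Var(ȳ_str) = 30.688979.
Var(ȳ_srs) = (1 − 5774/30339)·487200/5774 = 68.319709.
deff = 30.688979 / 68.319709 = 0.4492.

0.4492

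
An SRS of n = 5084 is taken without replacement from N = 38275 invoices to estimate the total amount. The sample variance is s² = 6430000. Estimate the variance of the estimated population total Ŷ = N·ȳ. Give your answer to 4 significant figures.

1.607 × 10^12

Var(Ŷ) = N²·Var(ȳ) = N²·(1 − n/N)·s²/n.
f = 5084/38275 = 0.13282822; Var(ȳ) = 0.86717178·6430000/5084 = 1096.7574.
Var(Ŷ) = 38275² · 1096.7574 = 1.6067229 × 10^12.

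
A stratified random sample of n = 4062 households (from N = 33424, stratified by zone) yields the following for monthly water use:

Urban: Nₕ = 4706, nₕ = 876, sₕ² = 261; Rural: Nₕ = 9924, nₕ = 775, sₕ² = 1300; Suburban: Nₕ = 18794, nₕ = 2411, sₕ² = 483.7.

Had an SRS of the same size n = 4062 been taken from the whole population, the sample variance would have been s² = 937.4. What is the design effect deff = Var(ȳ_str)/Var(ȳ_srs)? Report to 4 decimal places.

0.9689

Var(ȳ_str) = Σ Wₕ²(1−fₕ)sₕ²/nₕ with Wₕ = Nₕ/33424:
  Urban: (4706/33424)²·(1−876/4706)·261/876 = 0.0048069572
  Rural: (9924/33424)²·(1−775/9924)·1300/775 = 0.13632804
  Suburban: (18794/33424)²·(1−2411/18794)·483.7/2411 = 0.055293577
  → Var(ȳ_str) = 0.19642857.
Var(ȳ_srs) = (1 − 4062/33424)·937.4/4062 = 0.2027273.
deff = 0.19642857 / 0.2027273 = 0.9689.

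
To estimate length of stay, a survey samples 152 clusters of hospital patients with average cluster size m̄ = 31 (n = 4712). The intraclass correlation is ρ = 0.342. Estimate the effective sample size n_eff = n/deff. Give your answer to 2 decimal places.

418.47

deff = 1 + (31 − 1)·0.342 = 1 + 10.26 = 11.26.
n_eff = 4712 / 11.26 = 418.47.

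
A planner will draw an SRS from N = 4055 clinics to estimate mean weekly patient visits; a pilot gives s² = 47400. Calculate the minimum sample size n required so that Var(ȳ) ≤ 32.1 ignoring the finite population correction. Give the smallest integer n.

1477

Without fpc, n₀ = s²/D = 47400/32.1 = 1476.6355.
Rounding up, n = 1477.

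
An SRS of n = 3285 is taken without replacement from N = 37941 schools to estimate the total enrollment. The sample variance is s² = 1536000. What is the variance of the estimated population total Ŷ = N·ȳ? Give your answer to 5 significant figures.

Var(Ŷ) = N²·Var(ȳ) = N²·(1 − n/N)·s²/n.
f = 3285/37941 = 0.08658180; Var(ȳ) = 0.91341820·1536000/3285 = 427.096.
Var(Ŷ) = 37941² · 427.096 = 6.1481301 × 10^11.

6.1481 × 10^11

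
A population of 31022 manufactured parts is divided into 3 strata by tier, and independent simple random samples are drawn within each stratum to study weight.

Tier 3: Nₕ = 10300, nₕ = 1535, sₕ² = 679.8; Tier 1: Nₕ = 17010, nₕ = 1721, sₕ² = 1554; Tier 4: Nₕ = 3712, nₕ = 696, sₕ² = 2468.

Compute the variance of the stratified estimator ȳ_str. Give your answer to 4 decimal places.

0.3268

Var(ȳ_str) = Σₕ Wₕ²(1 − fₕ)sₕ²/nₕ with Wₕ = Nₕ/N, N = 31022.
Tier 3: Wₕ = 0.33202244; term = 0.33202244²·(1 − 0.14902913)·679.8/1535 = 0.041545342.
Tier 1: Wₕ = 0.54832055; term = 0.54832055²·(1 − 0.10117578)·1554/1721 = 0.24401355.
Tier 4: Wₕ = 0.11965702; term = 0.11965702²·(1 − 0.18750000)·2468/696 = 0.041251109.
Sum = 0.32681.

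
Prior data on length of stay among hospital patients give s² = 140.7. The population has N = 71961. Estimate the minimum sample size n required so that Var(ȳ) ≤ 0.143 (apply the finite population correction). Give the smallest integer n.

971

Without fpc, n₀ = s²/D = 140.7/0.143 = 983.9161.
With fpc, (1 − n/N)·s²/n ≤ D requires n ≥ n₀/(1 + n₀/N) = 983.9161/(1 + 983.9161/71961) = 970.6446.
Rounding up, n = 971.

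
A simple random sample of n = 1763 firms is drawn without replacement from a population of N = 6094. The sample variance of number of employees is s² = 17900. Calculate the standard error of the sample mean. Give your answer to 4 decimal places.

Under SRS without replacement, Var(ȳ) = (1 − f)·s²/n with f = n/N = 1763/6094 = 0.28930095.
Var(ȳ) = (1 − 0.28930095)·17900/1763 = 0.71069905·10.153148 = 7.2158327.
SE(ȳ) = √(7.2158327) = 2.6862.

2.6862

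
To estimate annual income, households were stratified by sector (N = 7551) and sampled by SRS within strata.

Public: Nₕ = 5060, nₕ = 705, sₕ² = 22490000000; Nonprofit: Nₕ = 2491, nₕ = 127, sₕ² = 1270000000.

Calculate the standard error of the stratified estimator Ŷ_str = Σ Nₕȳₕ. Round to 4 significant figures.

2.760 × 10^7

Var(Ŷ_str) = Σₕ Nₕ²(1 − fₕ)sₕ²/nₕ.
Public: 5060²·(1 − 705/5060)·22490000000/705 = 7.029736 × 10^14.
Nonprofit: 2491²·(1 − 127/2491)·1270000000/127 = 5.888724 × 10^13.
Sum = 7.6186084 × 10^14.
SE = √(7.6186084 × 10^14) = 2.760 × 10^7.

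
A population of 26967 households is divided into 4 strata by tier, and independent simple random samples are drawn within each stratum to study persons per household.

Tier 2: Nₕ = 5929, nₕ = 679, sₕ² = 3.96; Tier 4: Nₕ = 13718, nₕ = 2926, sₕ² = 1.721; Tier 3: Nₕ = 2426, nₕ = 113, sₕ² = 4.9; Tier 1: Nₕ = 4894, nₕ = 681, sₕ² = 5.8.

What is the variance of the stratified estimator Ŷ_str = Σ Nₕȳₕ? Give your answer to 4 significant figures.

Var(Ŷ_str) = Σₕ Nₕ²(1 − fₕ)sₕ²/nₕ.
Tier 2: 5929²·(1 − 679/5929)·3.96/679 = 181537.42.
Tier 4: 13718²·(1 − 2926/13718)·1.721/2926 = 87076.163.
Tier 3: 2426²·(1 − 113/2426)·4.9/113 = 243323.51.
Tier 1: 4894²·(1 − 681/4894)·5.8/681 = 175604.77.
Sum = 687541.86.

687500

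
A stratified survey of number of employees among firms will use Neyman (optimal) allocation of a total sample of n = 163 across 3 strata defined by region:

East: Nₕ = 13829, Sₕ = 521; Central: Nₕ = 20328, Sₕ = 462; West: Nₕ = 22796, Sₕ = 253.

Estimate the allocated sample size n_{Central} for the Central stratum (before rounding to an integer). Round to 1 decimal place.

Neyman allocation: nₕ = n·NₕSₕ / Σⱼ NⱼSⱼ.
Σ NⱼSⱼ = 13829·521 + 20328·462 + 22796·253 = 2.2363833 × 10^7.
n_{Central} = 163·20328·462 / (2.2363833 × 10^7) = 68.5.

68.5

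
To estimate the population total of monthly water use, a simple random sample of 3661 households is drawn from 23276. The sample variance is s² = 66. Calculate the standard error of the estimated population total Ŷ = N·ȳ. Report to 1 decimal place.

2868.9

Var(Ŷ) = N²·Var(ȳ) = N²·(1 − n/N)·s²/n.
f = 3661/23276 = 0.15728648; Var(ȳ) = 0.84271352·66/3661 = 0.015192322.
Var(Ŷ) = 23276² · 0.015192322 = 8.2307773 × 10^6.
SE(Ŷ) = √(8.2307773 × 10^6) = 2868.9.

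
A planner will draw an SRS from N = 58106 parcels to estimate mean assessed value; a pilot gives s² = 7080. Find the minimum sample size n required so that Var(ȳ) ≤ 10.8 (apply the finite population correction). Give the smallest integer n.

Without fpc, n₀ = s²/D = 7080/10.8 = 655.5556.
With fpc, (1 − n/N)·s²/n ≤ D requires n ≥ n₀/(1 + n₀/N) = 655.5556/(1 + 655.5556/58106) = 648.2421.
Rounding up, n = 649.

649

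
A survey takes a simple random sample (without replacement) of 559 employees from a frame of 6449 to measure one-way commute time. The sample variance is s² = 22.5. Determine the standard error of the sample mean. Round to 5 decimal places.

Under SRS without replacement, Var(ȳ) = (1 − f)·s²/n with f = n/N = 559/6449 = 0.08668011.
Var(ȳ) = (1 − 0.08668011)·22.5/559 = 0.91331989·0.040250447 = 0.036761534.
SE(ȳ) = √(0.036761534) = 0.19173.

0.19173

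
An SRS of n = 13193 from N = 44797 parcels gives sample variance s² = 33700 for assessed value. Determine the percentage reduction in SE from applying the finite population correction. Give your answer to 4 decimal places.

f = n/N = 13193/44797 = 0.29450633.
SE_no-fpc = √(s²/n) = 1.5982443; SE_fpc = √((1−f)s²/n) = 1.3424241.
Ratio = √(1−f) = 0.83993671. Reduction = 100·(1 − 0.83993671) = 16.0063%.

16.0063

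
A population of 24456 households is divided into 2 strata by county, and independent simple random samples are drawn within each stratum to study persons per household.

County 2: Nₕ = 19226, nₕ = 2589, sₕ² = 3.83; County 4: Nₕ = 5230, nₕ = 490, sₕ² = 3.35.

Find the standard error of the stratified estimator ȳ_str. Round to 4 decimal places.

Var(ȳ_str) = Σₕ Wₕ²(1 − fₕ)sₕ²/nₕ with Wₕ = Nₕ/N, N = 24456.
County 2: Wₕ = 0.78614655; term = 0.78614655²·(1 − 0.13466140)·3.83/2589 = 7.9115181 × 10^-4.
County 4: Wₕ = 0.21385345; term = 0.21385345²·(1 − 0.09369025)·3.35/490 = 2.8337263 × 10^-4.
Sum = 0.0010745244.
SE = √(0.0010745244) = 0.0328.

0.0328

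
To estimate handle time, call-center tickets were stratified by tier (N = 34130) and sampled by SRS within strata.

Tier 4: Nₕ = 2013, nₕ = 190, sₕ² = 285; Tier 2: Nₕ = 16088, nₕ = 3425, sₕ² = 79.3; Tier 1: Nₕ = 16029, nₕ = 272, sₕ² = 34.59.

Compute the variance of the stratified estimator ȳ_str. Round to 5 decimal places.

0.03635

Var(ȳ_str) = Σₕ Wₕ²(1 − fₕ)sₕ²/nₕ with Wₕ = Nₕ/N, N = 34130.
Tier 4: Wₕ = 0.05898037; term = 0.05898037²·(1 − 0.09438649)·285/190 = 0.0047255148.
Tier 2: Wₕ = 0.47137416; term = 0.47137416²·(1 − 0.21289160)·79.3/3425 = 0.0040492883.
Tier 1: Wₕ = 0.46964547; term = 0.46964547²·(1 − 0.01696924)·34.59/272 = 0.027573319.
Sum = 0.036348122.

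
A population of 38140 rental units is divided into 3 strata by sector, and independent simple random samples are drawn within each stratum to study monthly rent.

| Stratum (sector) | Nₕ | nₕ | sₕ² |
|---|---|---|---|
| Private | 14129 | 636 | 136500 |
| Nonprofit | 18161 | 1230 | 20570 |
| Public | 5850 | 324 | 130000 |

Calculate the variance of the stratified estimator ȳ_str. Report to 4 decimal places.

Var(ȳ_str) = Σₕ Wₕ²(1 − fₕ)sₕ²/nₕ with Wₕ = Nₕ/N, N = 38140.
Private: Wₕ = 0.37045097; term = 0.37045097²·(1 − 0.04501380)·136500/636 = 28.127692.
Nonprofit: Wₕ = 0.47616675; term = 0.47616675²·(1 − 0.06772755)·20570/1230 = 3.5350061.
Public: Wₕ = 0.15338228; term = 0.15338228²·(1 − 0.05538462)·130000/324 = 8.9166909.
Sum = 40.579389.

40.5794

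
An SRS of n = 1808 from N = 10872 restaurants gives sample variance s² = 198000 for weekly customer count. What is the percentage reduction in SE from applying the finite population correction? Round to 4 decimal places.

8.6928

f = n/N = 1808/10872 = 0.16629875.
SE_no-fpc = √(s²/n) = 10.464859; SE_fpc = √((1−f)s²/n) = 9.5551742.
Ratio = √(1−f) = 0.91307242. Reduction = 100·(1 − 0.91307242) = 8.6928%.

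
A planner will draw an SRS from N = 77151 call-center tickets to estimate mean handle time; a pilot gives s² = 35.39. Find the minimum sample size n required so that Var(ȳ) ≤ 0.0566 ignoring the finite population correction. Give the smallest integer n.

626

Without fpc, n₀ = s²/D = 35.39/0.0566 = 625.2650.
Rounding up, n = 626.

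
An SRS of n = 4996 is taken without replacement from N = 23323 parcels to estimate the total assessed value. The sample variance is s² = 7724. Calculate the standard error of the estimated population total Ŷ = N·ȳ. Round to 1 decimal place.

25706.8

Var(Ŷ) = N²·Var(ȳ) = N²·(1 − n/N)·s²/n.
f = 4996/23323 = 0.21420915; Var(ȳ) = 0.78579085·7724/4996 = 1.2148616.
Var(Ŷ) = 23323² · 1.2148616 = 6.6083895 × 10^8.
SE(Ŷ) = √(6.6083895 × 10^8) = 25706.8.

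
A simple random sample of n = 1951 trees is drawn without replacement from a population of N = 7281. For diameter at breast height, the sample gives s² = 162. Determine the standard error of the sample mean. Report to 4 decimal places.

0.2465

Under SRS without replacement, Var(ȳ) = (1 − f)·s²/n with f = n/N = 1951/7281 = 0.26795770.
Var(ȳ) = (1 − 0.26795770)·162/1951 = 0.73204230·0.083034341 = 0.06078465.
SE(ȳ) = √(0.06078465) = 0.2465.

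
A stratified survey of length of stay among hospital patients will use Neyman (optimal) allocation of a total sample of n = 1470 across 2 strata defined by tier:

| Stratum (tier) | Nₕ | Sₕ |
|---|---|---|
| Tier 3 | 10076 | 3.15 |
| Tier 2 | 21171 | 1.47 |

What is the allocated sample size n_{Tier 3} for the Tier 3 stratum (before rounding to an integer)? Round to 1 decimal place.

Neyman allocation: nₕ = n·NₕSₕ / Σⱼ NⱼSⱼ.
Σ NⱼSⱼ = 10076·3.15 + 21171·1.47 = 62860.77.
n_{Tier 3} = 1470·10076·3.15 / 62860.77 = 742.2.

742.2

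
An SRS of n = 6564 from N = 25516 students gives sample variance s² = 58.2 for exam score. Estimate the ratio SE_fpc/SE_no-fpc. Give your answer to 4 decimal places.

0.8618

f = n/N = 6564/25516 = 0.25725035.
SE_no-fpc = √(s²/n) = 0.094162332; SE_fpc = √((1−f)s²/n) = 0.081151852.
Ratio = √(1−f) = 0.86182924.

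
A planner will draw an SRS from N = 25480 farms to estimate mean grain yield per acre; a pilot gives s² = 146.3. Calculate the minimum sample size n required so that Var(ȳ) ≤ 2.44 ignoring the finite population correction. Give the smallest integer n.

60

Without fpc, n₀ = s²/D = 146.3/2.44 = 59.9590.
Rounding up, n = 60.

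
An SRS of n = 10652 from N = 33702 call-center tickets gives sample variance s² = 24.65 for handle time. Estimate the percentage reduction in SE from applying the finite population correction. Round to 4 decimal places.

f = n/N = 10652/33702 = 0.31606433.
SE_no-fpc = √(s²/n) = 0.048105295; SE_fpc = √((1−f)s²/n) = 0.039783273.
Ratio = √(1−f) = 0.82700403. Reduction = 100·(1 − 0.82700403) = 17.2996%.

17.2996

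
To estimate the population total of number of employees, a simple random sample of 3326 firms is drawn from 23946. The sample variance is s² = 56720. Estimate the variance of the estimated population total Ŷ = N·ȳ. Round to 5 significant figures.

8.4205 × 10^9

Var(Ŷ) = N²·Var(ȳ) = N²·(1 − n/N)·s²/n.
f = 3326/23946 = 0.13889585; Var(ȳ) = 0.86110415·56720/3326 = 14.684855.
Var(Ŷ) = 23946² · 14.684855 = 8.4204562 × 10^9.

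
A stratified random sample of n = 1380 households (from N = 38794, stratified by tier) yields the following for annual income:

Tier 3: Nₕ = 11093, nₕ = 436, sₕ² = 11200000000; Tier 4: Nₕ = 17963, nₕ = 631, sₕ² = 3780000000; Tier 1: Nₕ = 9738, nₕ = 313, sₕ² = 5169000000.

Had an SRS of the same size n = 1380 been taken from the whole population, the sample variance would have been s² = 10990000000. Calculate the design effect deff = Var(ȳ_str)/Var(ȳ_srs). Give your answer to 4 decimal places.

0.5552

Var(ȳ_str) = Σ Wₕ²(1−fₕ)sₕ²/nₕ with Wₕ = Nₕ/38794:
  Tier 3: (11093/38794)²·(1−436/11093)·11200000000/436 = 2.0178384 × 10^6
  Tier 4: (17963/38794)²·(1−631/17963)·3780000000/631 = 1.2392555 × 10^6
  Tier 1: (9738/38794)²·(1−313/9738)·5169000000/313 = 1.0071269 × 10^6
  → Var(ȳ_str) = 4.2642208 × 10^6.
Var(ȳ_srs) = (1 − 1380/38794)·10990000000/1380 = 7.6804769 × 10^6.
deff = (4.2642208 × 10^6) / (7.6804769 × 10^6) = 0.5552.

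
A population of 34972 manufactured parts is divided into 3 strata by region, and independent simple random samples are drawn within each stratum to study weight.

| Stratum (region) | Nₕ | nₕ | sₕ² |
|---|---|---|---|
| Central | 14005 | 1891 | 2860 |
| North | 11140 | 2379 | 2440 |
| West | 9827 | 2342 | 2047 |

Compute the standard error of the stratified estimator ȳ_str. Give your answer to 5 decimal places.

0.58669

Var(ȳ_str) = Σₕ Wₕ²(1 − fₕ)sₕ²/nₕ with Wₕ = Nₕ/N, N = 34972.
Central: Wₕ = 0.40046323; term = 0.40046323²·(1 − 0.13502321)·2860/1891 = 0.2097994.
North: Wₕ = 0.31854055; term = 0.31854055²·(1 − 0.21355476)·2440/2379 = 0.081845219.
West: Wₕ = 0.28099623; term = 0.28099623²·(1 − 0.23832299)·2047/2342 = 0.052565739.
Sum = 0.34421036.
SE = √(0.34421036) = 0.58669.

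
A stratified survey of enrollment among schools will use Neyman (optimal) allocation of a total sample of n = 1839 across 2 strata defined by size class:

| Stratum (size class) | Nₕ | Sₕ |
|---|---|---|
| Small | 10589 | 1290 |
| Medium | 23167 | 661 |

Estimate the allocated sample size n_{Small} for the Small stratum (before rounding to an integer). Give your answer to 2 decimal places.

Neyman allocation: nₕ = n·NₕSₕ / Σⱼ NⱼSⱼ.
Σ NⱼSⱼ = 10589·1290 + 23167·661 = 2.8973197 × 10^7.
n_{Small} = 1839·10589·1290 / (2.8973197 × 10^7) = 867.02.

867.02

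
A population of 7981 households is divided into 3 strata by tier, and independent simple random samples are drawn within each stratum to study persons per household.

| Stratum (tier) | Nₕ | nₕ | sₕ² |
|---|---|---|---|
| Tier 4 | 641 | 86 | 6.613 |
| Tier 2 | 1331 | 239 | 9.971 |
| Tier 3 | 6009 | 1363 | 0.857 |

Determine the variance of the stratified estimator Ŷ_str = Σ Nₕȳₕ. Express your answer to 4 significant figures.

Var(Ŷ_str) = Σₕ Nₕ²(1 − fₕ)sₕ²/nₕ.
Tier 4: 641²·(1 − 86/641)·6.613/86 = 27355.905.
Tier 2: 1331²·(1 − 239/1331)·9.971/239 = 60637.531.
Tier 3: 6009²·(1 − 1363/6009)·0.857/1363 = 17553.607.
Sum = 105547.04.

105500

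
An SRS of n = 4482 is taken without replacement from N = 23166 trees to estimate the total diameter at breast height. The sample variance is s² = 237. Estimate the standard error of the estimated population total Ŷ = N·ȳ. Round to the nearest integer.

4784

Var(Ŷ) = N²·Var(ȳ) = N²·(1 − n/N)·s²/n.
f = 4482/23166 = 0.19347319; Var(ȳ) = 0.80652681·237/4482 = 0.042647669.
Var(Ŷ) = 23166² · 0.042647669 = 2.288745 × 10^7.
SE(Ŷ) = √(2.288745 × 10^7) = 4784.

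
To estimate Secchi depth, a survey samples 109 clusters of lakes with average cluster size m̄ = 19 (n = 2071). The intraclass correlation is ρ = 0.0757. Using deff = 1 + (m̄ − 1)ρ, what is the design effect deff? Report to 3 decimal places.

deff = 1 + (19 − 1)·0.0757 = 1 + 1.3626 = 2.3626.

2.363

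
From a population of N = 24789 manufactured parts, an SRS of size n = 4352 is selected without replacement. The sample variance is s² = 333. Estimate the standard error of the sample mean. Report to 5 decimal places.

Under SRS without replacement, Var(ȳ) = (1 − f)·s²/n with f = n/N = 4352/24789 = 0.17556174.
Var(ȳ) = (1 − 0.17556174)·333/4352 = 0.82443826·0.076516544 = 0.063083166.
SE(ȳ) = √(0.063083166) = 0.25116.

0.25116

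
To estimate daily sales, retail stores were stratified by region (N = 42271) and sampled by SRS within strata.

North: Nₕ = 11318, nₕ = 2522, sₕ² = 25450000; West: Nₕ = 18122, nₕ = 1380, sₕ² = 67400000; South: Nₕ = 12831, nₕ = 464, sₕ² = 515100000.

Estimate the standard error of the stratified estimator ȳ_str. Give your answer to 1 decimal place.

327.8

Var(ȳ_str) = Σₕ Wₕ²(1 − fₕ)sₕ²/nₕ with Wₕ = Nₕ/N, N = 42271.
North: Wₕ = 0.26774857; term = 0.26774857²·(1 − 0.22283089)·25450000/2522 = 562.22813.
West: Wₕ = 0.42870999; term = 0.42870999²·(1 − 0.07615054)·67400000/1380 = 8292.9535.
South: Wₕ = 0.30354144; term = 0.30354144²·(1 − 0.03616242)·515100000/464 = 98585.579.
Sum = 107440.76.
SE = √(107440.76) = 327.8.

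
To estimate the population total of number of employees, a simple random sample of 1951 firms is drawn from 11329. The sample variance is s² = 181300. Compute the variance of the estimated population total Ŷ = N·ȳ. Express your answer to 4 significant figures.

Var(Ŷ) = N²·Var(ȳ) = N²·(1 − n/N)·s²/n.
f = 1951/11329 = 0.17221290; Var(ȳ) = 0.82778710·181300/1951 = 76.923527.
Var(Ŷ) = 11329² · 76.923527 = 9.8728455 × 10^9.

9.873 × 10^9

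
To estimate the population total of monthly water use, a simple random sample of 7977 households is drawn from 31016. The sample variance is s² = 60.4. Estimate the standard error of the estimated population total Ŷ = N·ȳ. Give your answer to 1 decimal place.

Var(Ŷ) = N²·Var(ȳ) = N²·(1 − n/N)·s²/n.
f = 7977/31016 = 0.25718984; Var(ȳ) = 0.74281016·60.4/7977 = 0.0056243868.
Var(Ŷ) = 31016² · 0.0056243868 = 5.4106165 × 10^6.
SE(Ŷ) = √(5.4106165 × 10^6) = 2326.1.

2326.1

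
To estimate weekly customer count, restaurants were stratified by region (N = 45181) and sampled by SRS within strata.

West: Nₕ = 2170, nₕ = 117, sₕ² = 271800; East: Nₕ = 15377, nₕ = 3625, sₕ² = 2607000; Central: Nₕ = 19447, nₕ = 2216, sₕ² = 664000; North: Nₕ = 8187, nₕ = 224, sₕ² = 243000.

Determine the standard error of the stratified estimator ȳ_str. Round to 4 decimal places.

Var(ȳ_str) = Σₕ Wₕ²(1 − fₕ)sₕ²/nₕ with Wₕ = Nₕ/N, N = 45181.
West: Wₕ = 0.04802904; term = 0.04802904²·(1 − 0.05391705)·271800/117 = 5.069914.
East: Wₕ = 0.34034218; term = 0.34034218²·(1 − 0.23574169)·2607000/3625 = 63.665586.
Central: Wₕ = 0.43042429; term = 0.43042429²·(1 − 0.11395074)·664000/2216 = 49.186933.
North: Wₕ = 0.18120449; term = 0.18120449²·(1 − 0.02736045)·243000/224 = 34.6456.
Sum = 152.56803.
SE = √(152.56803) = 12.3518.

12.3518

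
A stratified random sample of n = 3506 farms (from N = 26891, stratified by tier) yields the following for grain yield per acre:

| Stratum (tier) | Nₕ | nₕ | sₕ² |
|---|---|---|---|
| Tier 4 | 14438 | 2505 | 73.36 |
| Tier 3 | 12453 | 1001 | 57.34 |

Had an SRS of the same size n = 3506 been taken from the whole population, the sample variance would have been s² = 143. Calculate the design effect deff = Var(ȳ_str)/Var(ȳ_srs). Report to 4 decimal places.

0.5152

Var(ȳ_str) = Σ Wₕ²(1−fₕ)sₕ²/nₕ with Wₕ = Nₕ/26891:
  Tier 4: (14438/26891)²·(1−2505/14438)·73.36/2505 = 0.006977412
  Tier 3: (12453/26891)²·(1−1001/12453)·57.34/1001 = 0.01129705
  → Var(ȳ_str) = 0.018274462.
Var(ȳ_srs) = (1 − 3506/26891)·143/3506 = 0.035469458.
deff = 0.018274462 / 0.035469458 = 0.5152.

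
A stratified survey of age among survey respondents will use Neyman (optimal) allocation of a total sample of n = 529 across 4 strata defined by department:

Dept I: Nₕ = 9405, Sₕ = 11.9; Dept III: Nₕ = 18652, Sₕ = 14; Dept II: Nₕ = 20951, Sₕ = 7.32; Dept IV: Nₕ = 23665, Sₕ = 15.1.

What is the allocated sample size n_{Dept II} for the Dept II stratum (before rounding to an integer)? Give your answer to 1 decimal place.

Neyman allocation: nₕ = n·NₕSₕ / Σⱼ NⱼSⱼ.
Σ NⱼSⱼ = 9405·11.9 + 18652·14 + 20951·7.32 + 23665·15.1 = 883750.32.
n_{Dept II} = 529·20951·7.32 / 883750.32 = 91.8.

91.8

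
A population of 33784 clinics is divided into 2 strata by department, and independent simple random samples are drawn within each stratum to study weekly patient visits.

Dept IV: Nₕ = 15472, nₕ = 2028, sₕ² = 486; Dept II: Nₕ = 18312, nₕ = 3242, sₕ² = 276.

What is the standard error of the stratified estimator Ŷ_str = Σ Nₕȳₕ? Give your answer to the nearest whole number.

Var(Ŷ_str) = Σₕ Nₕ²(1 − fₕ)sₕ²/nₕ.
Dept IV: 15472²·(1 − 2028/15472)·486/2028 = 4.9847488 × 10^7.
Dept II: 18312²·(1 − 3242/18312)·276/3242 = 2.3493358 × 10^7.
Sum = 7.3340846 × 10^7.
SE = √(7.3340846 × 10^7) = 8564.

8564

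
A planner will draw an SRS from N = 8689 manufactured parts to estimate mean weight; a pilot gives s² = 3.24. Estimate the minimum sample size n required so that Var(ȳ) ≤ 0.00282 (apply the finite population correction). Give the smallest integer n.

1015

Without fpc, n₀ = s²/D = 3.24/0.00282 = 1148.9362.
With fpc, (1 − n/N)·s²/n ≤ D requires n ≥ n₀/(1 + n₀/N) = 1148.9362/(1 + 1148.9362/8689) = 1014.7562.
Rounding up, n = 1015.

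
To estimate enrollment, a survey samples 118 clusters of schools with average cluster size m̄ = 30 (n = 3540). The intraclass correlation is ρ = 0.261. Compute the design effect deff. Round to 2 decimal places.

8.57

deff = 1 + (30 − 1)·0.261 = 1 + 7.569 = 8.569.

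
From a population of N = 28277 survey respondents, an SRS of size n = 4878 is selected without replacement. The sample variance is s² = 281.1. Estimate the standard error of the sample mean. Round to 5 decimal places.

0.21837

Under SRS without replacement, Var(ȳ) = (1 − f)·s²/n with f = n/N = 4878/28277 = 0.17250769.
Var(ȳ) = (1 − 0.17250769)·281.1/4878 = 0.82749231·0.057626076 = 0.047685135.
SE(ȳ) = √(0.047685135) = 0.21837.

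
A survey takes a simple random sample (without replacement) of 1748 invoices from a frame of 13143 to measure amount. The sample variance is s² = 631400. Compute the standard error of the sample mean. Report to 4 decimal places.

Under SRS without replacement, Var(ȳ) = (1 − f)·s²/n with f = n/N = 1748/13143 = 0.13299855.
Var(ȳ) = (1 − 0.13299855)·631400/1748 = 0.86700145·361.21281 = 313.17203.
SE(ȳ) = √(313.17203) = 17.6967.

17.6967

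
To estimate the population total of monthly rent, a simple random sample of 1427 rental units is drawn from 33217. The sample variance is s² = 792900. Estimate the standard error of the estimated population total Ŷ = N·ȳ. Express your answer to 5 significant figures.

765990

Var(Ŷ) = N²·Var(ȳ) = N²·(1 − n/N)·s²/n.
f = 1427/33217 = 0.04295993; Var(ȳ) = 0.95704007·792900/1427 = 531.7709.
Var(Ŷ) = 33217² · 531.7709 = 5.8673957 × 10^11.
SE(Ŷ) = √(5.8673957 × 10^11) = 765990.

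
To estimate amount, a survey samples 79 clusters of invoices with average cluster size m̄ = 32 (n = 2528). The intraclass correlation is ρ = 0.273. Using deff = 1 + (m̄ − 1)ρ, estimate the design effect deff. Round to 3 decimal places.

deff = 1 + (32 − 1)·0.273 = 1 + 8.463 = 9.463.

9.463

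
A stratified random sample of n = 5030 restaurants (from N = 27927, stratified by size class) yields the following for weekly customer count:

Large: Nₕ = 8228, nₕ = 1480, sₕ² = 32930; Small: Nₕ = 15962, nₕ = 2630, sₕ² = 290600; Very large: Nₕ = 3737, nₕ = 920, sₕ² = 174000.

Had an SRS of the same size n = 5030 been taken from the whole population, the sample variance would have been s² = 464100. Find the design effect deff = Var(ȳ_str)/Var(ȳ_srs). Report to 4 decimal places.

Var(ȳ_str) = Σ Wₕ²(1−fₕ)sₕ²/nₕ with Wₕ = Nₕ/27927:
  Large: (8228/27927)²·(1−1480/8228)·32930/1480 = 1.583984
  Small: (15962/27927)²·(1−2630/15962)·290600/2630 = 30.149069
  Very large: (3737/27927)²·(1−920/3737)·174000/920 = 2.5528353
  → Var(ȳ_str) = 34.285888.
Var(ȳ_srs) = (1 − 5030/27927)·464100/5030 = 75.648075.
deff = 34.285888 / 75.648075 = 0.4532.

0.4532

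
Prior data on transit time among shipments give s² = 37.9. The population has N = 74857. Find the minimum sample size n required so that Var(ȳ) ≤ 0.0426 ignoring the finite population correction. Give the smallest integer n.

890

Without fpc, n₀ = s²/D = 37.9/0.0426 = 889.6714.
Rounding up, n = 890.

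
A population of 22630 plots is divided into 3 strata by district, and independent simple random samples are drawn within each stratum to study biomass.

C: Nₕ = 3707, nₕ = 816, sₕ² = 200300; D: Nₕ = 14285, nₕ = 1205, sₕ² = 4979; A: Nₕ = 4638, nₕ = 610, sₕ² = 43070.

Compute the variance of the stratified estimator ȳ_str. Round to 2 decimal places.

Var(ȳ_str) = Σₕ Wₕ²(1 − fₕ)sₕ²/nₕ with Wₕ = Nₕ/N, N = 22630.
C: Wₕ = 0.16380910; term = 0.16380910²·(1 − 0.22012409)·200300/816 = 5.1367965.
D: Wₕ = 0.63124171; term = 0.63124171²·(1 − 0.08435422)·4979/1205 = 1.5075578.
A: Wₕ = 0.20494918; term = 0.20494918²·(1 − 0.13152221)·43070/610 = 2.5757051.
Sum = 9.2200594.

9.22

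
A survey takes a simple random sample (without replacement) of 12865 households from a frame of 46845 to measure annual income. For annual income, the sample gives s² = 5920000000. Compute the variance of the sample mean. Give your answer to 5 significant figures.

Under SRS without replacement, Var(ȳ) = (1 − f)·s²/n with f = n/N = 12865/46845 = 0.27462910.
Var(ȳ) = (1 − 0.27462910)·5920000000/12865 = 0.72537090·460163.23 = 333789.02.

333790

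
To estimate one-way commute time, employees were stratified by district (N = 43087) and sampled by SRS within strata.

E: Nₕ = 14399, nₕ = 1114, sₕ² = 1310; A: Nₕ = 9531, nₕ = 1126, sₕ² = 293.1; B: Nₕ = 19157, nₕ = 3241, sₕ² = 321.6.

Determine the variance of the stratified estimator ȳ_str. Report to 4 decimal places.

0.1487

Var(ȳ_str) = Σₕ Wₕ²(1 − fₕ)sₕ²/nₕ with Wₕ = Nₕ/N, N = 43087.
E: Wₕ = 0.33418432; term = 0.33418432²·(1 − 0.07736648)·1310/1114 = 0.12116787.
A: Wₕ = 0.22120361; term = 0.22120361²·(1 − 0.11814080)·293.1/1126 = 0.011232104.
B: Wₕ = 0.44461206; term = 0.44461206²·(1 − 0.16918098)·321.6/3241 = 0.016296935.
Sum = 0.14869691.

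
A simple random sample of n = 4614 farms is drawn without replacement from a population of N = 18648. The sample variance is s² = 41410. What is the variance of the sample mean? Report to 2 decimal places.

6.75

Under SRS without replacement, Var(ȳ) = (1 − f)·s²/n with f = n/N = 4614/18648 = 0.24742600.
Var(ȳ) = (1 − 0.24742600)·41410/4614 = 0.75257400·8.9748591 = 6.7542457.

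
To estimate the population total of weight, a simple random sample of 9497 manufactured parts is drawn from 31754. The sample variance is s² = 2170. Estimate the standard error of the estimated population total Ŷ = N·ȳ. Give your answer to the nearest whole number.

Var(Ŷ) = N²·Var(ȳ) = N²·(1 − n/N)·s²/n.
f = 9497/31754 = 0.29908043; Var(ȳ) = 0.70091957·2170/9497 = 0.16015536.
Var(Ŷ) = 31754² · 0.16015536 = 1.6148729 × 10^8.
SE(Ŷ) = √(1.6148729 × 10^8) = 12708.

12708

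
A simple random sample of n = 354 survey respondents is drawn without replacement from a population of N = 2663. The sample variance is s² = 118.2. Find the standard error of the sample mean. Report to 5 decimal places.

Under SRS without replacement, Var(ȳ) = (1 − f)·s²/n with f = n/N = 354/2663 = 0.13293278.
Var(ȳ) = (1 − 0.13293278)·118.2/354 = 0.86706722·0.33389831 = 0.28951227.
SE(ȳ) = √(0.28951227) = 0.53806.

0.53806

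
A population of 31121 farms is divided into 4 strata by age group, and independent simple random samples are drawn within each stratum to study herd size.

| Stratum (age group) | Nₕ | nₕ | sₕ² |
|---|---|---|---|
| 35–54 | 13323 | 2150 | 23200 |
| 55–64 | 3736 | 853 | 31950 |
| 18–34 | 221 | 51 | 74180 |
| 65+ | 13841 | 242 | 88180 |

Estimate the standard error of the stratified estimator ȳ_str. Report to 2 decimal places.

Var(ȳ_str) = Σₕ Wₕ²(1 − fₕ)sₕ²/nₕ with Wₕ = Nₕ/N, N = 31121.
35–54: Wₕ = 0.42810321; term = 0.42810321²·(1 − 0.16137507)·23200/2150 = 1.6584954.
55–64: Wₕ = 0.12004756; term = 0.12004756²·(1 − 0.22831906)·31950/853 = 0.41654915.
18–34: Wₕ = 0.00710131; term = 0.00710131²·(1 − 0.23076923)·74180/51 = 0.056422297.
65+: Wₕ = 0.44474792; term = 0.44474792²·(1 − 0.01748429)·88180/242 = 70.814482.
Sum = 72.945949.
SE = √(72.945949) = 8.54.

8.54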